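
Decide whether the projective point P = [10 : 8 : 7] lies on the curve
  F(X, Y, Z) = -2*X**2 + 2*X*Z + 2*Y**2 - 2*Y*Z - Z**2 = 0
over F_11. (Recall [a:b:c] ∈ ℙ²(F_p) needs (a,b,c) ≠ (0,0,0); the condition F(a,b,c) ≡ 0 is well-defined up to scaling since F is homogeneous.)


F(10,8,7) ≡ 6 (mod 11); P is NOT on the curve.

Evaluate F(10, 8, 7) term-by-term (mod 11).
  -2*X**2 ↦ -2·100·1·1 = -200
  2*X*Z ↦ 2·10·1·7 = 140
  2*Y**2 ↦ 2·1·64·1 = 128
  -2*Y*Z ↦ -2·1·8·7 = -112
  -Z**2 ↦ -1·1·1·49 = -49
Sum: F(10, 8, 7) = (-200) + (140) + (128) + (-112) + (-49) = -93.
Reducing mod 11: -93 ≡ 6 (mod 11).
Since F(a, b, c) ≡ 6 ≠ 0 (mod 11), P does NOT lie on the curve.


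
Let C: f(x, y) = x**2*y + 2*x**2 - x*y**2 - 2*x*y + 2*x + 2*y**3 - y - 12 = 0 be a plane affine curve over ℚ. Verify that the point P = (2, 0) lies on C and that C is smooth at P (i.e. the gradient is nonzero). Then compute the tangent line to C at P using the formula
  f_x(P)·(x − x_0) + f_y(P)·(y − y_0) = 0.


Tangent line at P: 10*x - y - 20 = 0.

Step 1: f(2, 0) = 0, so P lies on C.
Step 2: partial derivatives
  f_x(x, y) = 2*x*y + 4*x - y**2 - 2*y + 2, f_y(x, y) = x**2 - 2*x*y - 2*x + 6*y**2 - 1.
  f_x(P) = 10, f_y(P) = -1 (gradient nonzero, so P is smooth).
Step 3: tangent line at P: 10·(x − 2) + -1·(y − 0) = 0.
Expanding: 10*x - y - 20 = 0.


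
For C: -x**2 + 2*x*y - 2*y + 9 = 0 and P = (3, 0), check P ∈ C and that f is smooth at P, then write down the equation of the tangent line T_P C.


Tangent line at P: -6*x + 4*y + 18 = 0.

Step 1: f(3, 0) = 0, so P lies on C.
Step 2: partial derivatives
  f_x(x, y) = -2*x + 2*y, f_y(x, y) = 2*x - 2.
  f_x(P) = -6, f_y(P) = 4 (gradient nonzero, so P is smooth).
Step 3: tangent line at P: -6·(x − 3) + 4·(y − 0) = 0.
Expanding: -6*x + 4*y + 18 = 0.


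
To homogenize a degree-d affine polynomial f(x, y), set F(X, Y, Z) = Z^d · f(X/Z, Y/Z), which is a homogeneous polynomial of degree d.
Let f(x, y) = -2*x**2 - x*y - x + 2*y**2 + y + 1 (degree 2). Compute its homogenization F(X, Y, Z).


F(X, Y, Z) = -2*X**2 - X*Y - X*Z + 2*Y**2 + Y*Z + Z**2

deg(f) = 2.
Substitute x = X/Z, y = Y/Z into f, then multiply by Z^2.
  monomial -2·x^2·y^0 ↦ -2·X^2·Y^0·Z^0.
  monomial -1·x^1·y^1 ↦ -1·X^1·Y^1·Z^0.
  monomial -1·x^1·y^0 ↦ -1·X^1·Y^0·Z^1.
  monomial 2·x^0·y^2 ↦ 2·X^0·Y^2·Z^0.
  monomial 1·x^0·y^1 ↦ 1·X^0·Y^1·Z^1.
  monomial 1·x^0·y^0 ↦ 1·X^0·Y^0·Z^2.
Collecting: F(X, Y, Z) = -2*X**2 - X*Y - X*Z + 2*Y**2 + Y*Z + Z**2.


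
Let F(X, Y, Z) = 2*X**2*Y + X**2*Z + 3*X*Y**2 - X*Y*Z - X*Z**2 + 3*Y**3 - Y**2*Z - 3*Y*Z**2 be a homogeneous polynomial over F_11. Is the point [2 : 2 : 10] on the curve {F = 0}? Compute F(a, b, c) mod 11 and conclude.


F(2,2,10) ≡ 5 (mod 11); P is NOT on the curve.

Evaluate F(2, 2, 10) term-by-term (mod 11).
  2*X**2*Y ↦ 2·4·2·1 = 16
  X**2*Z ↦ 1·4·1·10 = 40
  3*X*Y**2 ↦ 3·2·4·1 = 24
  -X*Y*Z ↦ -1·2·2·10 = -40
  -X*Z**2 ↦ -1·2·1·100 = -200
  3*Y**3 ↦ 3·1·8·1 = 24
  -Y**2*Z ↦ -1·1·4·10 = -40
  -3*Y*Z**2 ↦ -3·1·2·100 = -600
Sum: F(2, 2, 10) = (16) + (40) + (24) + (-40) + (-200) + (24) + (-40) + (-600) = -776.
Reducing mod 11: -776 ≡ 5 (mod 11).
Since F(a, b, c) ≡ 5 ≠ 0 (mod 11), P does NOT lie on the curve.


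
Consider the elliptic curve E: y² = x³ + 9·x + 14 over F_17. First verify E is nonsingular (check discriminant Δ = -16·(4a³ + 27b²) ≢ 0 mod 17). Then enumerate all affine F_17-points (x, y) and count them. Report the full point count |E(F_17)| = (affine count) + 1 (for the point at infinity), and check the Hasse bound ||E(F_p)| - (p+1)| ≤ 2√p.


Affine points = {(3, 0), (9, 5), (9, 12), (10, 4), (10, 13), (11, 4), (11, 13), (13, 4), (13, 13), (16, 2), (16, 15)}; affine count = 11; |E(F_17)| = 12.

Discriminant check: Δ ∝ 4a³ + 27b² = 4·9³ + 27·14² = 4·729 + 27·196 ≡ 14 (mod 17). Nonzero ⇒ E is nonsingular.
For each x ∈ F_17, compute rhs = x³ + 9·x + 14 mod 17, then count y ∈ F_17 with y² ≡ rhs.
  x = 0: rhs = 14, matching y values: none (0 points).
  x = 1: rhs = 7, matching y values: none (0 points).
  x = 2: rhs = 6, matching y values: none (0 points).
  x = 3: rhs = 0, matching y values: 0 (1 points).
  x = 4: rhs = 12, matching y values: none (0 points).
  x = 5: rhs = 14, matching y values: none (0 points).
  x = 6: rhs = 12, matching y values: none (0 points).
  x = 7: rhs = 12, matching y values: none (0 points).
  x = 8: rhs = 3, matching y values: none (0 points).
  x = 9: rhs = 8, matching y values: 5, 12 (2 points).
  x = 10: rhs = 16, matching y values: 4, 13 (2 points).
  x = 11: rhs = 16, matching y values: 4, 13 (2 points).
  x = 12: rhs = 14, matching y values: none (0 points).
  x = 13: rhs = 16, matching y values: 4, 13 (2 points).
  x = 14: rhs = 11, matching y values: none (0 points).
  x = 15: rhs = 5, matching y values: none (0 points).
  x = 16: rhs = 4, matching y values: 2, 15 (2 points).
Total affine count: 11.
Full point count |E(F_17)| = 11 + 1 = 12.
Hasse bound: |12 − (17+1)| = |-6| = 6 ≤ 2√17 ≈ 8.2462 ✓.


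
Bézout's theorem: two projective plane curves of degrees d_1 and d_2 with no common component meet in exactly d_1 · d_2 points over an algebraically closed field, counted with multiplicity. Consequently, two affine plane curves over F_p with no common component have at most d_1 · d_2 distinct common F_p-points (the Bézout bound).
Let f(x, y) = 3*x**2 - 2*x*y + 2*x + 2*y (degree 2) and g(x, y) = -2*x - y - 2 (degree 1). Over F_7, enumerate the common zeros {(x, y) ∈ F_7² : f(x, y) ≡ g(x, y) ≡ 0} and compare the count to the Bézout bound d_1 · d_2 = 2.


Common zeros: {(2, 1)}; count = 1; Bézout bound = 2.

deg(f) = 2, deg(g) = 1, so Bézout bound = 2.
Scan x ∈ F_7. For each x, list the y ∈ F_7 with f(x, y) ≡ 0 and those with g(x, y) ≡ 0 (mod 7); the common zeros in that column are the intersection.
  x = 0: f ≡ 0 at y ∈ {0}; g ≡ 0 at y ∈ {5}; common: ∅.
  x = 1: f ≡ 0 at y ∈ ∅; g ≡ 0 at y ∈ {3}; common: ∅.
  x = 2: f ≡ 0 at y ∈ {1}; g ≡ 0 at y ∈ {1}; common: {1}.
  x = 3: f ≡ 0 at y ∈ {3}; g ≡ 0 at y ∈ {6}; common: ∅.
  x = 4: f ≡ 0 at y ∈ {0}; g ≡ 0 at y ∈ {4}; common: ∅.
  x = 5: f ≡ 0 at y ∈ {1}; g ≡ 0 at y ∈ {2}; common: ∅.
  x = 6: f ≡ 0 at y ∈ {5}; g ≡ 0 at y ∈ {0}; common: ∅.
Collecting: common zeros = {(2, 1)}, so the count is 1.
Comparison with the Bézout bound: 1 ≤ 2 = deg(f)·deg(g), as expected for curves with no common component (the affine F_7-count falls short of the bound because intersections may lie at infinity, over extension fields, or carry multiplicity).


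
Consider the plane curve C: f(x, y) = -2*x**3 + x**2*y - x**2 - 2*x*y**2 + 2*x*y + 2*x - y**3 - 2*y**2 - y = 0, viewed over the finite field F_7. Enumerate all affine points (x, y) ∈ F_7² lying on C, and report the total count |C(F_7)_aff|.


Affine F_7-points: {(0, 0), (0, 6), (1, 2), (2, 6), (4, 6), (5, 4)}; count = 6.

For each of the 49 pairs (x, y) ∈ F_7², evaluate f(x, y) mod 7. Record the zeros.
  x = 0: [0↦0, 1↦3, 2↦3, 3↦1, 4↦5, 5↦2, 6↦0]  zeros at y ∈ {0, 6}
  x = 1: [0↦6, 1↦3, 2↦0, 3↦5, 4↦5, 5↦1, 6↦1]  zeros at y ∈ {2}
  x = 2: [0↦5, 1↦5, 2↦1, 3↦1, 4↦6, 5↦3, 6↦0]  zeros at y ∈ {6}
  x = 3: [0↦6, 1↦4, 2↦1, 3↦5, 4↦3, 5↦3, 6↦6]  zeros at y ∈ ∅
  x = 4: [0↦4, 1↦2, 2↦2, 3↦5, 4↦5, 5↦3, 6↦0]  zeros at y ∈ {6}
  x = 5: [0↦1, 1↦1, 2↦6, 3↦3, 4↦0, 5↦5, 6↦5]  zeros at y ∈ {4}
  x = 6: [0↦6, 1↦3, 2↦1, 3↦1, 4↦4, 5↦4, 6↦2]  zeros at y ∈ ∅
Collecting zeros: affine points = {(0, 0), (0, 6), (1, 2), (2, 6), (4, 6), (5, 4)}.
Total count |C(F_7)_aff| = 6.


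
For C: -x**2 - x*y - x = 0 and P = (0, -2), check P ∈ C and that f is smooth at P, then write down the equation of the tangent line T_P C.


Tangent line at P: x = 0.

Step 1: f(0, -2) = 0, so P lies on C.
Step 2: partial derivatives
  f_x(x, y) = -2*x - y - 1, f_y(x, y) = -x.
  f_x(P) = 1, f_y(P) = 0 (gradient nonzero, so P is smooth).
Step 3: tangent line at P: 1·(x − 0) + 0·(y − -2) = 0.
Expanding: x = 0.


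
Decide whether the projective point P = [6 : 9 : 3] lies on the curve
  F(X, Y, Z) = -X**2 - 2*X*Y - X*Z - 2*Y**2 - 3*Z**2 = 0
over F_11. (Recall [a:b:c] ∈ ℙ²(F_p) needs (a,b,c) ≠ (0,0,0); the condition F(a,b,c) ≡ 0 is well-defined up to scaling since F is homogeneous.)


F(6,9,3) ≡ 1 (mod 11); P is NOT on the curve.

Evaluate F(6, 9, 3) term-by-term (mod 11).
  -X**2 ↦ -1·36·1·1 = -36
  -2*X*Y ↦ -2·6·9·1 = -108
  -X*Z ↦ -1·6·1·3 = -18
  -2*Y**2 ↦ -2·1·81·1 = -162
  -3*Z**2 ↦ -3·1·1·9 = -27
Sum: F(6, 9, 3) = (-36) + (-108) + (-18) + (-162) + (-27) = -351.
Reducing mod 11: -351 ≡ 1 (mod 11).
Since F(a, b, c) ≡ 1 ≠ 0 (mod 11), P does NOT lie on the curve.


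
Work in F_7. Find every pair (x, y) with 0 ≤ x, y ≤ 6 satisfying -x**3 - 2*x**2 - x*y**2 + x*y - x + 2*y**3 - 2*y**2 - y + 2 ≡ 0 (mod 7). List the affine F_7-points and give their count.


Affine F_7-points: {(0, 3), (1, 6), (2, 2), (4, 0), (5, 2), (5, 3), (6, 5)}; count = 7.

For each of the 49 pairs (x, y) ∈ F_7², evaluate f(x, y) mod 7. Record the zeros.
  x = 0: [0↦2, 1↦1, 2↦1, 3↦0, 4↦3, 5↦1, 6↦6]  zeros at y ∈ {3}
  x = 1: [0↦5, 1↦4, 2↦2, 3↦4, 4↦1, 5↦5, 6↦0]  zeros at y ∈ {6}
  x = 2: [0↦5, 1↦4, 2↦0, 3↦5, 4↦3, 5↦6, 6↦5]  zeros at y ∈ {2}
  x = 3: [0↦3, 1↦2, 2↦3, 3↦4, 4↦3, 5↦5, 6↦1]  zeros at y ∈ ∅
  x = 4: [0↦0, 1↦6, 2↦5, 3↦2, 4↦2, 5↦3, 6↦3]  zeros at y ∈ {0}
  x = 5: [0↦4, 1↦3, 2↦0, 3↦0, 4↦1, 5↦1, 6↦5]  zeros at y ∈ {2, 3}
  x = 6: [0↦2, 1↦1, 2↦3, 3↦6, 4↦1, 5↦0, 6↦1]  zeros at y ∈ {5}
Collecting zeros: affine points = {(0, 3), (1, 6), (2, 2), (4, 0), (5, 2), (5, 3), (6, 5)}.
Total count |C(F_7)_aff| = 7.


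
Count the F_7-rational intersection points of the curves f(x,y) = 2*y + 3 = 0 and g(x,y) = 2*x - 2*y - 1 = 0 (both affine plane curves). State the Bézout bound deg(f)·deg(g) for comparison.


Common zeros: {(6, 2)}; count = 1; Bézout bound = 1.

deg(f) = 1, deg(g) = 1, so Bézout bound = 1.
Scan x ∈ F_7. For each x, list the y ∈ F_7 with f(x, y) ≡ 0 and those with g(x, y) ≡ 0 (mod 7); the common zeros in that column are the intersection.
  x = 0: f ≡ 0 at y ∈ {2}; g ≡ 0 at y ∈ {3}; common: ∅.
  x = 1: f ≡ 0 at y ∈ {2}; g ≡ 0 at y ∈ {4}; common: ∅.
  x = 2: f ≡ 0 at y ∈ {2}; g ≡ 0 at y ∈ {5}; common: ∅.
  x = 3: f ≡ 0 at y ∈ {2}; g ≡ 0 at y ∈ {6}; common: ∅.
  x = 4: f ≡ 0 at y ∈ {2}; g ≡ 0 at y ∈ {0}; common: ∅.
  x = 5: f ≡ 0 at y ∈ {2}; g ≡ 0 at y ∈ {1}; common: ∅.
  x = 6: f ≡ 0 at y ∈ {2}; g ≡ 0 at y ∈ {2}; common: {2}.
Collecting: common zeros = {(6, 2)}, so the count is 1.
Comparison with the Bézout bound: 1 ≤ 1 = deg(f)·deg(g), as expected for curves with no common component (the bound is attained).


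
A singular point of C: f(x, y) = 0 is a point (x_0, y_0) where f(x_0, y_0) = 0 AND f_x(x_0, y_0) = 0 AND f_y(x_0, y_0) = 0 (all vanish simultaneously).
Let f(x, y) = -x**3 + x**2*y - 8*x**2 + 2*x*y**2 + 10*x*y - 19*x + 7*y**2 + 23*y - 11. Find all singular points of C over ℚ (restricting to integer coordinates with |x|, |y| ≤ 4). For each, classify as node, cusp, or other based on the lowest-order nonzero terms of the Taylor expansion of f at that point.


Singular points: {(-3, -1)}; classification: cusp.

Compute partial derivatives:
  f_x = -3*x**2 + 2*x*y - 16*x + 2*y**2 + 10*y - 19.
  f_y = x**2 + 4*x*y + 10*x + 14*y + 23.
Scan x_0 ∈ {−4, ..., 4}. For each x_0, f_y(x_0, y) is a polynomial in y; find its integer roots y ∈ {−4, ..., 4}, then test f_x and f at those candidates.
  x = -4: f_y(-4, y) = -2*y - 1; no integer root y with |y| ≤ 4.
  x = -3: f_y(-3, y) = 2*y + 2; vanishes at y ∈ {-1}. (-3, -1): f_x = 0, f = 0 — SINGULAR.
  x = -2: f_y(-2, y) = 6*y + 7; no integer root y with |y| ≤ 4.
  x = -1: f_y(-1, y) = 10*y + 14; no integer root y with |y| ≤ 4.
  x = 0: f_y(0, y) = 14*y + 23; no integer root y with |y| ≤ 4.
  x = 1: f_y(1, y) = 18*y + 34; no integer root y with |y| ≤ 4.
  x = 2: f_y(2, y) = 22*y + 47; no integer root y with |y| ≤ 4.
  x = 3: f_y(3, y) = 26*y + 62; no integer root y with |y| ≤ 4.
  x = 4: f_y(4, y) = 30*y + 79; no integer root y with |y| ≤ 4.
Only singular point on the grid: (-3, -1).
Classify: substitute x = -3 + u, y = -1 + v and expand: f = -u**3 + u**2*v + 2*u*v**2 + v**2.
No constant or linear terms (consistent with a singular point). Quadratic part: v**2. Cubic part: -u**3 + u**2*v + 2*u*v**2.
The quadratic part v**2 is a perfect square, so there is a single (double) tangent line v = 0, i.e. y = -1. Restricting the cubic part to that line (v = 0) leaves -u**3 ≠ 0, so f is not divisible by v and the branch is v² ≈ u**3 to lowest order — this is a cusp.
Classification: cusp.


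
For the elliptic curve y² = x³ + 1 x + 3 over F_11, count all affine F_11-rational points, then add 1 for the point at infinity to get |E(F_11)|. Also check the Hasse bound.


Affine points = {(0, 5), (0, 6), (1, 4), (1, 7), (3, 0), (4, 4), (4, 7), (5, 1), (5, 10), (6, 4), (6, 7), (7, 1), (7, 10), (9, 2), (9, 9), (10, 1), (10, 10)}; affine count = 17; |E(F_11)| = 18.

Discriminant check: Δ ∝ 4a³ + 27b² = 4·1³ + 27·3² = 4·1 + 27·9 ≡ 5 (mod 11). Nonzero ⇒ E is nonsingular.
For each x ∈ F_11, compute rhs = x³ + 1·x + 3 mod 11, then count y ∈ F_11 with y² ≡ rhs.
  x = 0: rhs = 3, matching y values: 5, 6 (2 points).
  x = 1: rhs = 5, matching y values: 4, 7 (2 points).
  x = 2: rhs = 2, matching y values: none (0 points).
  x = 3: rhs = 0, matching y values: 0 (1 points).
  x = 4: rhs = 5, matching y values: 4, 7 (2 points).
  x = 5: rhs = 1, matching y values: 1, 10 (2 points).
  x = 6: rhs = 5, matching y values: 4, 7 (2 points).
  x = 7: rhs = 1, matching y values: 1, 10 (2 points).
  x = 8: rhs = 6, matching y values: none (0 points).
  x = 9: rhs = 4, matching y values: 2, 9 (2 points).
  x = 10: rhs = 1, matching y values: 1, 10 (2 points).
Total affine count: 17.
Full point count |E(F_11)| = 17 + 1 = 18.
Hasse bound: |18 − (11+1)| = |6| = 6 ≤ 2√11 ≈ 6.6332 ✓.


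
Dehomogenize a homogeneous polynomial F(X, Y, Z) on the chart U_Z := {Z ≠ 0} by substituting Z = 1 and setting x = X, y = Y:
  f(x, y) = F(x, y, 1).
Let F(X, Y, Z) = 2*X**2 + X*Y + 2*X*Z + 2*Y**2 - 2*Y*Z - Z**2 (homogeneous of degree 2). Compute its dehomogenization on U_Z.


f(x, y) = 2*x**2 + x*y + 2*x + 2*y**2 - 2*y - 1

On U_Z we set Z = 1. Each monomial c·X^i·Y^j·Z^k in F becomes c·x^i·y^j·1^k = c·x^i·y^j.
Substituting Z = 1: F(X, Y, 1) = 2*x**2 + x*y + 2*x + 2*y**2 - 2*y - 1.
Note: deg(f) ≤ deg(F) = 2; strict inequality happens when F is divisible by Z (lost terms).


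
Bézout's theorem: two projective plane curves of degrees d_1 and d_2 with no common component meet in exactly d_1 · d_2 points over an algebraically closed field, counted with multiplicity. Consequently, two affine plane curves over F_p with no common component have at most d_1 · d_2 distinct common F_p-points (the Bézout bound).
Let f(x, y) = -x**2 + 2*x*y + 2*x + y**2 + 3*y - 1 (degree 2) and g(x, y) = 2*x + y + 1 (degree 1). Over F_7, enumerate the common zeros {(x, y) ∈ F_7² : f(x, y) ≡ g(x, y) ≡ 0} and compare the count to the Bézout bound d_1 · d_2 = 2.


Common zeros: ∅; count = 0; Bézout bound = 2.

deg(f) = 2, deg(g) = 1, so Bézout bound = 2.
Scan x ∈ F_7. For each x, list the y ∈ F_7 with f(x, y) ≡ 0 and those with g(x, y) ≡ 0 (mod 7); the common zeros in that column are the intersection.
  x = 0: f ≡ 0 at y ∈ ∅; g ≡ 0 at y ∈ {6}; common: ∅.
  x = 1: f ≡ 0 at y ∈ {0, 2}; g ≡ 0 at y ∈ {4}; common: ∅.
  x = 2: f ≡ 0 at y ∈ {1, 6}; g ≡ 0 at y ∈ {2}; common: ∅.
  x = 3: f ≡ 0 at y ∈ ∅; g ≡ 0 at y ∈ {0}; common: ∅.
  x = 4: f ≡ 0 at y ∈ ∅; g ≡ 0 at y ∈ {5}; common: ∅.
  x = 5: f ≡ 0 at y ∈ {2, 6}; g ≡ 0 at y ∈ {3}; common: ∅.
  x = 6: f ≡ 0 at y ∈ ∅; g ≡ 0 at y ∈ {1}; common: ∅.
Collecting: common zeros = ∅, so the count is 0.
Comparison with the Bézout bound: 0 ≤ 2 = deg(f)·deg(g), as expected for curves with no common component (the affine F_7-count falls short of the bound because intersections may lie at infinity, over extension fields, or carry multiplicity).


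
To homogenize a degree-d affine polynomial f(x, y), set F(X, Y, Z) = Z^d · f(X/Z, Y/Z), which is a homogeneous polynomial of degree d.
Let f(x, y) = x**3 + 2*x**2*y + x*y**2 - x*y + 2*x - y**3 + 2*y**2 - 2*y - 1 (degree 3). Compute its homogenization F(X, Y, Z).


F(X, Y, Z) = X**3 + 2*X**2*Y + X*Y**2 - X*Y*Z + 2*X*Z**2 - Y**3 + 2*Y**2*Z - 2*Y*Z**2 - Z**3

deg(f) = 3.
Substitute x = X/Z, y = Y/Z into f, then multiply by Z^3.
  monomial 1·x^3·y^0 ↦ 1·X^3·Y^0·Z^0.
  monomial 2·x^2·y^1 ↦ 2·X^2·Y^1·Z^0.
  monomial 1·x^1·y^2 ↦ 1·X^1·Y^2·Z^0.
  monomial -1·x^1·y^1 ↦ -1·X^1·Y^1·Z^1.
  monomial 2·x^1·y^0 ↦ 2·X^1·Y^0·Z^2.
  monomial -1·x^0·y^3 ↦ -1·X^0·Y^3·Z^0.
  monomial 2·x^0·y^2 ↦ 2·X^0·Y^2·Z^1.
  monomial -2·x^0·y^1 ↦ -2·X^0·Y^1·Z^2.
  monomial -1·x^0·y^0 ↦ -1·X^0·Y^0·Z^3.
Collecting: F(X, Y, Z) = X**3 + 2*X**2*Y + X*Y**2 - X*Y*Z + 2*X*Z**2 - Y**3 + 2*Y**2*Z - 2*Y*Z**2 - Z**3.


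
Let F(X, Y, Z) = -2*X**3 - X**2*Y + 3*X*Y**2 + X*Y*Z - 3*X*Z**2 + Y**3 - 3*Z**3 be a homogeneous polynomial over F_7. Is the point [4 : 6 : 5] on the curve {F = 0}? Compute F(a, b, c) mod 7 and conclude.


F(4,6,5) ≡ 2 (mod 7); P is NOT on the curve.

Evaluate F(4, 6, 5) term-by-term (mod 7).
  -2*X**3 ↦ -2·64·1·1 = -128
  -X**2*Y ↦ -1·16·6·1 = -96
  3*X*Y**2 ↦ 3·4·36·1 = 432
  X*Y*Z ↦ 1·4·6·5 = 120
  -3*X*Z**2 ↦ -3·4·1·25 = -300
  Y**3 ↦ 1·1·216·1 = 216
  -3*Z**3 ↦ -3·1·1·125 = -375
Sum: F(4, 6, 5) = (-128) + (-96) + (432) + (120) + (-300) + (216) + (-375) = -131.
Reducing mod 7: -131 ≡ 2 (mod 7).
Since F(a, b, c) ≡ 2 ≠ 0 (mod 7), P does NOT lie on the curve.


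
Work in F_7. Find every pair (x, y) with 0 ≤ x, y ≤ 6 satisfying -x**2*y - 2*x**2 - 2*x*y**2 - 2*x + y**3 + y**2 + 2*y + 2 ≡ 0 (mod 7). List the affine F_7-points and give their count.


Affine F_7-points: {(0, 6), (2, 1), (3, 6), (5, 5), (6, 1)}; count = 5.

For each of the 49 pairs (x, y) ∈ F_7², evaluate f(x, y) mod 7. Record the zeros.
  x = 0: [0↦2, 1↦6, 2↦4, 3↦2, 4↦6, 5↦1, 6↦0]  zeros at y ∈ {6}
  x = 1: [0↦5, 1↦6, 2↦4, 3↦5, 4↦1, 5↦5, 6↦2]  zeros at y ∈ ∅
  x = 2: [0↦4, 1↦0, 2↦3, 3↦5, 4↦5, 5↦2, 6↦2]  zeros at y ∈ {1}
  x = 3: [0↦6, 1↦2, 2↦1, 3↦2, 4↦4, 5↦6, 6↦0]  zeros at y ∈ {6}
  x = 4: [0↦4, 1↦5, 2↦5, 3↦3, 4↦5, 5↦3, 6↦3]  zeros at y ∈ ∅
  x = 5: [0↦5, 1↦2, 2↦1, 3↦1, 4↦1, 5↦0, 6↦4]  zeros at y ∈ {5}
  x = 6: [0↦2, 1↦0, 2↦3, 3↦3, 4↦6, 5↦4, 6↦3]  zeros at y ∈ {1}
Collecting zeros: affine points = {(0, 6), (2, 1), (3, 6), (5, 5), (6, 1)}.
Total count |C(F_7)_aff| = 5.


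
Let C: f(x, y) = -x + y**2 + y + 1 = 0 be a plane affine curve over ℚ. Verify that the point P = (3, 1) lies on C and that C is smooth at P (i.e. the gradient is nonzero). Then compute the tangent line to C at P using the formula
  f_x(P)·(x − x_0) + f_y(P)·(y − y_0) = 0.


Tangent line at P: -x + 3*y = 0.

Step 1: f(3, 1) = 0, so P lies on C.
Step 2: partial derivatives
  f_x(x, y) = -1, f_y(x, y) = 2*y + 1.
  f_x(P) = -1, f_y(P) = 3 (gradient nonzero, so P is smooth).
Step 3: tangent line at P: -1·(x − 3) + 3·(y − 1) = 0.
Expanding: -x + 3*y = 0.


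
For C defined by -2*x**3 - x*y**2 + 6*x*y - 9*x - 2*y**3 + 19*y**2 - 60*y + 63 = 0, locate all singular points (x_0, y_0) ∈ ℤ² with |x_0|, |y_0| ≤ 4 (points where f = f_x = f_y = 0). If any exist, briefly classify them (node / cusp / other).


Singular points: {(0, 3)}; classification: cusp.

Compute partial derivatives:
  f_x = -6*x**2 - y**2 + 6*y - 9.
  f_y = -2*x*y + 6*x - 6*y**2 + 38*y - 60.
Scan x_0 ∈ {−4, ..., 4}. For each x_0, f_y(x_0, y) is a polynomial in y; find its integer roots y ∈ {−4, ..., 4}, then test f_x and f at those candidates.
  x = -4: f_y(-4, y) = -6*y**2 + 46*y - 84; vanishes at y ∈ {3}. (-4, 3): f_x = -96 ≠ 0.
  x = -3: f_y(-3, y) = -6*y**2 + 44*y - 78; vanishes at y ∈ {3}. (-3, 3): f_x = -54 ≠ 0.
  x = -2: f_y(-2, y) = -6*y**2 + 42*y - 72; vanishes at y ∈ {3, 4}. (-2, 3): f_x = -24 ≠ 0; (-2, 4): f_x = -25 ≠ 0.
  x = -1: f_y(-1, y) = -6*y**2 + 40*y - 66; vanishes at y ∈ {3}. (-1, 3): f_x = -6 ≠ 0.
  x = 0: f_y(0, y) = -6*y**2 + 38*y - 60; vanishes at y ∈ {3}. (0, 3): f_x = 0, f = 0 — SINGULAR.
  x = 1: f_y(1, y) = -6*y**2 + 36*y - 54; vanishes at y ∈ {3}. (1, 3): f_x = -6 ≠ 0.
  x = 2: f_y(2, y) = -6*y**2 + 34*y - 48; vanishes at y ∈ {3}. (2, 3): f_x = -24 ≠ 0.
  x = 3: f_y(3, y) = -6*y**2 + 32*y - 42; vanishes at y ∈ {3}. (3, 3): f_x = -54 ≠ 0.
  x = 4: f_y(4, y) = -6*y**2 + 30*y - 36; vanishes at y ∈ {2, 3}. (4, 2): f_x = -97 ≠ 0; (4, 3): f_x = -96 ≠ 0.
Only singular point on the grid: (0, 3).
Classify: substitute x = 0 + u, y = 3 + v and expand: f = -2*u**3 - u*v**2 - 2*v**3 + v**2.
No constant or linear terms (consistent with a singular point). Quadratic part: v**2. Cubic part: -2*u**3 - u*v**2 - 2*v**3.
The quadratic part v**2 is a perfect square, so there is a single (double) tangent line v = 0, i.e. y = 3. Restricting the cubic part to that line (v = 0) leaves -2*u**3 ≠ 0, so f is not divisible by v and the branch is v² ≈ 2*u**3 to lowest order — this is a cusp.
Classification: cusp.


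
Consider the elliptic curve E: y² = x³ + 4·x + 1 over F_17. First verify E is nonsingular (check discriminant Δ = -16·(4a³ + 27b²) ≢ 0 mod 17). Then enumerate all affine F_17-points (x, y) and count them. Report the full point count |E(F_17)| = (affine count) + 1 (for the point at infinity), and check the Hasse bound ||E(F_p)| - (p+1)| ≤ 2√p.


Affine points = {(0, 1), (0, 16), (2, 0), (4, 8), (4, 9), (7, 7), (7, 10), (8, 1), (8, 16), (9, 1), (9, 16), (10, 2), (10, 15), (11, 4), (11, 13), (12, 3), (12, 14), (14, 8), (14, 9), (15, 6), (15, 11), (16, 8), (16, 9)}; affine count = 23; |E(F_17)| = 24.

Discriminant check: Δ ∝ 4a³ + 27b² = 4·4³ + 27·1² = 4·64 + 27·1 ≡ 11 (mod 17). Nonzero ⇒ E is nonsingular.
For each x ∈ F_17, compute rhs = x³ + 4·x + 1 mod 17, then count y ∈ F_17 with y² ≡ rhs.
  x = 0: rhs = 1, matching y values: 1, 16 (2 points).
  x = 1: rhs = 6, matching y values: none (0 points).
  x = 2: rhs = 0, matching y values: 0 (1 points).
  x = 3: rhs = 6, matching y values: none (0 points).
  x = 4: rhs = 13, matching y values: 8, 9 (2 points).
  x = 5: rhs = 10, matching y values: none (0 points).
  x = 6: rhs = 3, matching y values: none (0 points).
  x = 7: rhs = 15, matching y values: 7, 10 (2 points).
  x = 8: rhs = 1, matching y values: 1, 16 (2 points).
  x = 9: rhs = 1, matching y values: 1, 16 (2 points).
  x = 10: rhs = 4, matching y values: 2, 15 (2 points).
  x = 11: rhs = 16, matching y values: 4, 13 (2 points).
  x = 12: rhs = 9, matching y values: 3, 14 (2 points).
  x = 13: rhs = 6, matching y values: none (0 points).
  x = 14: rhs = 13, matching y values: 8, 9 (2 points).
  x = 15: rhs = 2, matching y values: 6, 11 (2 points).
  x = 16: rhs = 13, matching y values: 8, 9 (2 points).
Total affine count: 23.
Full point count |E(F_17)| = 23 + 1 = 24.
Hasse bound: |24 − (17+1)| = |6| = 6 ≤ 2√17 ≈ 8.2462 ✓.


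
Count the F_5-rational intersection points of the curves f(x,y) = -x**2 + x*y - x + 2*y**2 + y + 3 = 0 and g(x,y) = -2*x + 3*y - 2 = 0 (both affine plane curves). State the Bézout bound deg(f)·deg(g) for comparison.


Common zeros: {(1, 3)}; count = 1; Bézout bound = 2.

deg(f) = 2, deg(g) = 1, so Bézout bound = 2.
Scan x ∈ F_5. For each x, list the y ∈ F_5 with f(x, y) ≡ 0 and those with g(x, y) ≡ 0 (mod 5); the common zeros in that column are the intersection.
  x = 0: f ≡ 0 at y ∈ ∅; g ≡ 0 at y ∈ {4}; common: ∅.
  x = 1: f ≡ 0 at y ∈ {1, 3}; g ≡ 0 at y ∈ {3}; common: {3}.
  x = 2: f ≡ 0 at y ∈ ∅; g ≡ 0 at y ∈ {2}; common: ∅.
  x = 3: f ≡ 0 at y ∈ ∅; g ≡ 0 at y ∈ {1}; common: ∅.
  x = 4: f ≡ 0 at y ∈ {1, 4}; g ≡ 0 at y ∈ {0}; common: ∅.
Collecting: common zeros = {(1, 3)}, so the count is 1.
Comparison with the Bézout bound: 1 ≤ 2 = deg(f)·deg(g), as expected for curves with no common component (the affine F_5-count falls short of the bound because intersections may lie at infinity, over extension fields, or carry multiplicity).


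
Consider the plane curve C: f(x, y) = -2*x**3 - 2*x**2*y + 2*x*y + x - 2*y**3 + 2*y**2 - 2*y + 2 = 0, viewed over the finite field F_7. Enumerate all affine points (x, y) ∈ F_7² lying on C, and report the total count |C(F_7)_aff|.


Affine F_7-points: {(0, 1), (1, 6), (3, 0), (3, 1), (4, 2), (4, 4)}; count = 6.

For each of the 49 pairs (x, y) ∈ F_7², evaluate f(x, y) mod 7. Record the zeros.
  x = 0: [0↦2, 1↦0, 2↦4, 3↦2, 4↦3, 5↦2, 6↦1]  zeros at y ∈ {1}
  x = 1: [0↦1, 1↦6, 2↦3, 3↦1, 4↦2, 5↦1, 6↦0]  zeros at y ∈ {6}
  x = 2: [0↦2, 1↦3, 2↦3, 3↦4, 4↦1, 5↦3, 6↦5]  zeros at y ∈ ∅
  x = 3: [0↦0, 1↦0, 2↦6, 3↦6, 4↦2, 5↦3, 6↦4]  zeros at y ∈ {0, 1}
  x = 4: [0↦4, 1↦6, 2↦0, 3↦2, 4↦0, 5↦3, 6↦6]  zeros at y ∈ {2, 4}
  x = 5: [0↦2, 1↦2, 2↦1, 3↦1, 4↦4, 5↦5, 6↦6]  zeros at y ∈ ∅
  x = 6: [0↦3, 1↦4, 2↦4, 3↦5, 4↦2, 5↦4, 6↦6]  zeros at y ∈ ∅
Collecting zeros: affine points = {(0, 1), (1, 6), (3, 0), (3, 1), (4, 2), (4, 4)}.
Total count |C(F_7)_aff| = 6.


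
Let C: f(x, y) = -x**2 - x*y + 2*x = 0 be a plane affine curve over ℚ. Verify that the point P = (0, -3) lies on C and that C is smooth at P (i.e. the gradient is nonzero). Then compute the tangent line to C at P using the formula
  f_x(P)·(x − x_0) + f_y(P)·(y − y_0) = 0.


Tangent line at P: 5*x = 0.

Step 1: f(0, -3) = 0, so P lies on C.
Step 2: partial derivatives
  f_x(x, y) = -2*x - y + 2, f_y(x, y) = -x.
  f_x(P) = 5, f_y(P) = 0 (gradient nonzero, so P is smooth).
Step 3: tangent line at P: 5·(x − 0) + 0·(y − -3) = 0.
Expanding: 5*x = 0.


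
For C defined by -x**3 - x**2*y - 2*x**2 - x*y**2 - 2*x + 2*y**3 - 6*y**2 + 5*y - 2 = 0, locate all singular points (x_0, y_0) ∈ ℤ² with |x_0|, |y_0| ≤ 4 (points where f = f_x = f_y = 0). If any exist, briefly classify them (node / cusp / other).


Singular points: {(-1, 1)}; classification: cusp.

Compute partial derivatives:
  f_x = -3*x**2 - 2*x*y - 4*x - y**2 - 2.
  f_y = -x**2 - 2*x*y + 6*y**2 - 12*y + 5.
Scan x_0 ∈ {−4, ..., 4}. For each x_0, f_y(x_0, y) is a polynomial in y; find its integer roots y ∈ {−4, ..., 4}, then test f_x and f at those candidates.
  x = -4: f_y(-4, y) = 6*y**2 - 4*y - 11; no integer root y with |y| ≤ 4.
  x = -3: f_y(-3, y) = 6*y**2 - 6*y - 4; no integer root y with |y| ≤ 4.
  x = -2: f_y(-2, y) = 6*y**2 - 8*y + 1; no integer root y with |y| ≤ 4.
  x = -1: f_y(-1, y) = 6*y**2 - 10*y + 4; vanishes at y ∈ {1}. (-1, 1): f_x = 0, f = 0 — SINGULAR.
  x = 0: f_y(0, y) = 6*y**2 - 12*y + 5; no integer root y with |y| ≤ 4.
  x = 1: f_y(1, y) = 6*y**2 - 14*y + 4; vanishes at y ∈ {2}. (1, 2): f_x = -17 ≠ 0.
  x = 2: f_y(2, y) = 6*y**2 - 16*y + 1; no integer root y with |y| ≤ 4.
  x = 3: f_y(3, y) = 6*y**2 - 18*y - 4; no integer root y with |y| ≤ 4.
  x = 4: f_y(4, y) = 6*y**2 - 20*y - 11; no integer root y with |y| ≤ 4.
Only singular point on the grid: (-1, 1).
Classify: substitute x = -1 + u, y = 1 + v and expand: f = -u**3 - u**2*v - u*v**2 + 2*v**3 + v**2.
No constant or linear terms (consistent with a singular point). Quadratic part: v**2. Cubic part: -u**3 - u**2*v - u*v**2 + 2*v**3.
The quadratic part v**2 is a perfect square, so there is a single (double) tangent line v = 0, i.e. y = 1. Restricting the cubic part to that line (v = 0) leaves -u**3 ≠ 0, so f is not divisible by v and the branch is v² ≈ u**3 to lowest order — this is a cusp.
Classification: cusp.


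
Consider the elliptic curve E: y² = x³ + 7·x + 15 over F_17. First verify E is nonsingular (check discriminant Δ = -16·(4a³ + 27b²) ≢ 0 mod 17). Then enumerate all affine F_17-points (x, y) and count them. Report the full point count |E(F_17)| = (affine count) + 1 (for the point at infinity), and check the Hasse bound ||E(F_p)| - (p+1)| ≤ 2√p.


Affine points = {(0, 7), (0, 10), (6, 1), (6, 16), (7, 4), (7, 13), (9, 5), (9, 12), (12, 5), (12, 12), (13, 5), (13, 12), (14, 1), (14, 16)}; affine count = 14; |E(F_17)| = 15.

Discriminant check: Δ ∝ 4a³ + 27b² = 4·7³ + 27·15² = 4·343 + 27·225 ≡ 1 (mod 17). Nonzero ⇒ E is nonsingular.
For each x ∈ F_17, compute rhs = x³ + 7·x + 15 mod 17, then count y ∈ F_17 with y² ≡ rhs.
  x = 0: rhs = 15, matching y values: 7, 10 (2 points).
  x = 1: rhs = 6, matching y values: none (0 points).
  x = 2: rhs = 3, matching y values: none (0 points).
  x = 3: rhs = 12, matching y values: none (0 points).
  x = 4: rhs = 5, matching y values: none (0 points).
  x = 5: rhs = 5, matching y values: none (0 points).
  x = 6: rhs = 1, matching y values: 1, 16 (2 points).
  x = 7: rhs = 16, matching y values: 4, 13 (2 points).
  x = 8: rhs = 5, matching y values: none (0 points).
  x = 9: rhs = 8, matching y values: 5, 12 (2 points).
  x = 10: rhs = 14, matching y values: none (0 points).
  x = 11: rhs = 12, matching y values: none (0 points).
  x = 12: rhs = 8, matching y values: 5, 12 (2 points).
  x = 13: rhs = 8, matching y values: 5, 12 (2 points).
  x = 14: rhs = 1, matching y values: 1, 16 (2 points).
  x = 15: rhs = 10, matching y values: none (0 points).
  x = 16: rhs = 7, matching y values: none (0 points).
Total affine count: 14.
Full point count |E(F_17)| = 14 + 1 = 15.
Hasse bound: |15 − (17+1)| = |-3| = 3 ≤ 2√17 ≈ 8.2462 ✓.


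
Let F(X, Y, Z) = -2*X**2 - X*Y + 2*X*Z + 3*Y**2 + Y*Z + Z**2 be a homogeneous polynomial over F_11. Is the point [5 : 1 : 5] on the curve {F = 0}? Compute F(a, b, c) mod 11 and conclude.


F(5,1,5) ≡ 6 (mod 11); P is NOT on the curve.

Evaluate F(5, 1, 5) term-by-term (mod 11).
  -2*X**2 ↦ -2·25·1·1 = -50
  -X*Y ↦ -1·5·1·1 = -5
  2*X*Z ↦ 2·5·1·5 = 50
  3*Y**2 ↦ 3·1·1·1 = 3
  Y*Z ↦ 1·1·1·5 = 5
  Z**2 ↦ 1·1·1·25 = 25
Sum: F(5, 1, 5) = (-50) + (-5) + (50) + (3) + (5) + (25) = 28.
Reducing mod 11: 28 ≡ 6 (mod 11).
Since F(a, b, c) ≡ 6 ≠ 0 (mod 11), P does NOT lie on the curve.


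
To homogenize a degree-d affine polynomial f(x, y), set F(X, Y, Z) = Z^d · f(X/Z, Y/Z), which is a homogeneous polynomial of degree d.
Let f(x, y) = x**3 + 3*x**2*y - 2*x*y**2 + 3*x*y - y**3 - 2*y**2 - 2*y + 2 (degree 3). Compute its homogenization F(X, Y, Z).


F(X, Y, Z) = X**3 + 3*X**2*Y - 2*X*Y**2 + 3*X*Y*Z - Y**3 - 2*Y**2*Z - 2*Y*Z**2 + 2*Z**3

deg(f) = 3.
Substitute x = X/Z, y = Y/Z into f, then multiply by Z^3.
  monomial 1·x^3·y^0 ↦ 1·X^3·Y^0·Z^0.
  monomial 3·x^2·y^1 ↦ 3·X^2·Y^1·Z^0.
  monomial -2·x^1·y^2 ↦ -2·X^1·Y^2·Z^0.
  monomial 3·x^1·y^1 ↦ 3·X^1·Y^1·Z^1.
  monomial -1·x^0·y^3 ↦ -1·X^0·Y^3·Z^0.
  monomial -2·x^0·y^2 ↦ -2·X^0·Y^2·Z^1.
  monomial -2·x^0·y^1 ↦ -2·X^0·Y^1·Z^2.
  monomial 2·x^0·y^0 ↦ 2·X^0·Y^0·Z^3.
Collecting: F(X, Y, Z) = X**3 + 3*X**2*Y - 2*X*Y**2 + 3*X*Y*Z - Y**3 - 2*Y**2*Z - 2*Y*Z**2 + 2*Z**3.


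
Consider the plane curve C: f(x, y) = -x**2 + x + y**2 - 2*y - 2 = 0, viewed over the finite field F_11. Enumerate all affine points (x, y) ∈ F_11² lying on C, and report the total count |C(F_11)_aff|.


Affine F_11-points: {(0, 6), (0, 7), (1, 6), (1, 7), (2, 5), (2, 8), (3, 4), (3, 9), (4, 3), (4, 10), (5, 0), (5, 2), (6, 1), (7, 0), (7, 2), (8, 3), (8, 10), (9, 4), (9, 9), (10, 5), (10, 8)}; count = 21.

For each of the 121 pairs (x, y) ∈ F_11², evaluate f(x, y) mod 11. Record the zeros.
  x = 0: [0↦9, 1↦8, 2↦9, 3↦1, 4↦6, 5↦2, 6↦0, 7↦0, 8↦2, 9↦6, 10↦1]  zeros at y ∈ {6, 7}
  x = 1: [0↦9, 1↦8, 2↦9, 3↦1, 4↦6, 5↦2, 6↦0, 7↦0, 8↦2, 9↦6, 10↦1]  zeros at y ∈ {6, 7}
  x = 2: [0↦7, 1↦6, 2↦7, 3↦10, 4↦4, 5↦0, 6↦9, 7↦9, 8↦0, 9↦4, 10↦10]  zeros at y ∈ {5, 8}
  x = 3: [0↦3, 1↦2, 2↦3, 3↦6, 4↦0, 5↦7, 6↦5, 7↦5, 8↦7, 9↦0, 10↦6]  zeros at y ∈ {4, 9}
  x = 4: [0↦8, 1↦7, 2↦8, 3↦0, 4↦5, 5↦1, 6↦10, 7↦10, 8↦1, 9↦5, 10↦0]  zeros at y ∈ {3, 10}
  x = 5: [0↦0, 1↦10, 2↦0, 3↦3, 4↦8, 5↦4, 6↦2, 7↦2, 8↦4, 9↦8, 10↦3]  zeros at y ∈ {0, 2}
  x = 6: [0↦1, 1↦0, 2↦1, 3↦4, 4↦9, 5↦5, 6↦3, 7↦3, 8↦5, 9↦9, 10↦4]  zeros at y ∈ {1}
  x = 7: [0↦0, 1↦10, 2↦0, 3↦3, 4↦8, 5↦4, 6↦2, 7↦2, 8↦4, 9↦8, 10↦3]  zeros at y ∈ {0, 2}
  x = 8: [0↦8, 1↦7, 2↦8, 3↦0, 4↦5, 5↦1, 6↦10, 7↦10, 8↦1, 9↦5, 10↦0]  zeros at y ∈ {3, 10}
  x = 9: [0↦3, 1↦2, 2↦3, 3↦6, 4↦0, 5↦7, 6↦5, 7↦5, 8↦7, 9↦0, 10↦6]  zeros at y ∈ {4, 9}
  x = 10: [0↦7, 1↦6, 2↦7, 3↦10, 4↦4, 5↦0, 6↦9, 7↦9, 8↦0, 9↦4, 10↦10]  zeros at y ∈ {5, 8}
Collecting zeros: affine points = {(0, 6), (0, 7), (1, 6), (1, 7), (2, 5), (2, 8), (3, 4), (3, 9), (4, 3), (4, 10), (5, 0), (5, 2), (6, 1), (7, 0), (7, 2), (8, 3), (8, 10), (9, 4), (9, 9), (10, 5), (10, 8)}.
Total count |C(F_11)_aff| = 21.


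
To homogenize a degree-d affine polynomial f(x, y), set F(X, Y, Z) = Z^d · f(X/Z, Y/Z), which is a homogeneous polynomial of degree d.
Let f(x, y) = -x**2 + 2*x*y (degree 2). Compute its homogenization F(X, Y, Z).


F(X, Y, Z) = -X**2 + 2*X*Y

deg(f) = 2.
Substitute x = X/Z, y = Y/Z into f, then multiply by Z^2.
  monomial -1·x^2·y^0 ↦ -1·X^2·Y^0·Z^0.
  monomial 2·x^1·y^1 ↦ 2·X^1·Y^1·Z^0.
Collecting: F(X, Y, Z) = -X**2 + 2*X*Y.


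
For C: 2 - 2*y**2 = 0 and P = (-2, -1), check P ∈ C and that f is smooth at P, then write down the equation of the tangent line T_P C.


Tangent line at P: 4*y + 4 = 0.

Step 1: f(-2, -1) = 0, so P lies on C.
Step 2: partial derivatives
  f_x(x, y) = 0, f_y(x, y) = -4*y.
  f_x(P) = 0, f_y(P) = 4 (gradient nonzero, so P is smooth).
Step 3: tangent line at P: 0·(x − -2) + 4·(y − -1) = 0.
Expanding: 4*y + 4 = 0.


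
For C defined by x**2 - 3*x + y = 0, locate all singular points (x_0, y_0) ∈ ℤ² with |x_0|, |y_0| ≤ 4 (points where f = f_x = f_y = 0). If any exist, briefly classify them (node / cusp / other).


No singular points in the scanned grid; C is smooth there.

Compute partial derivatives:
  f_x = 2*x - 3.
  f_y = 1.
f_y = 1 is a nonzero constant, so f_y never vanishes: no point (x, y) can satisfy f = f_x = f_y = 0. In particular no (x, y) ∈ {−4, ..., 4}² is singular; the curve is smooth.


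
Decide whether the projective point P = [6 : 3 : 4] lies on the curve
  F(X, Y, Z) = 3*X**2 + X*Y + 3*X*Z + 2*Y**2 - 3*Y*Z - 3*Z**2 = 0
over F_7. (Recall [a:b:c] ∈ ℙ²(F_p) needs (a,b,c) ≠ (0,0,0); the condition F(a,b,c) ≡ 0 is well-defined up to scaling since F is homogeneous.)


F(6,3,4) ≡ 6 (mod 7); P is NOT on the curve.

Evaluate F(6, 3, 4) term-by-term (mod 7).
  3*X**2 ↦ 3·36·1·1 = 108
  X*Y ↦ 1·6·3·1 = 18
  3*X*Z ↦ 3·6·1·4 = 72
  2*Y**2 ↦ 2·1·9·1 = 18
  -3*Y*Z ↦ -3·1·3·4 = -36
  -3*Z**2 ↦ -3·1·1·16 = -48
Sum: F(6, 3, 4) = (108) + (18) + (72) + (18) + (-36) + (-48) = 132.
Reducing mod 7: 132 ≡ 6 (mod 7).
Since F(a, b, c) ≡ 6 ≠ 0 (mod 7), P does NOT lie on the curve.


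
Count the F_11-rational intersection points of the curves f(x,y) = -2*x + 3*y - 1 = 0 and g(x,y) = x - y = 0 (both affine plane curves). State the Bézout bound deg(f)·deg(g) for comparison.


Common zeros: {(1, 1)}; count = 1; Bézout bound = 1.

deg(f) = 1, deg(g) = 1, so Bézout bound = 1.
Scan x ∈ F_11. For each x, list the y ∈ F_11 with f(x, y) ≡ 0 and those with g(x, y) ≡ 0 (mod 11); the common zeros in that column are the intersection.
  x = 0: f ≡ 0 at y ∈ {4}; g ≡ 0 at y ∈ {0}; common: ∅.
  x = 1: f ≡ 0 at y ∈ {1}; g ≡ 0 at y ∈ {1}; common: {1}.
  x = 2: f ≡ 0 at y ∈ {9}; g ≡ 0 at y ∈ {2}; common: ∅.
  x = 3: f ≡ 0 at y ∈ {6}; g ≡ 0 at y ∈ {3}; common: ∅.
  x = 4: f ≡ 0 at y ∈ {3}; g ≡ 0 at y ∈ {4}; common: ∅.
  x = 5: f ≡ 0 at y ∈ {0}; g ≡ 0 at y ∈ {5}; common: ∅.
  x = 6: f ≡ 0 at y ∈ {8}; g ≡ 0 at y ∈ {6}; common: ∅.
  x = 7: f ≡ 0 at y ∈ {5}; g ≡ 0 at y ∈ {7}; common: ∅.
  x = 8: f ≡ 0 at y ∈ {2}; g ≡ 0 at y ∈ {8}; common: ∅.
  x = 9: f ≡ 0 at y ∈ {10}; g ≡ 0 at y ∈ {9}; common: ∅.
  x = 10: f ≡ 0 at y ∈ {7}; g ≡ 0 at y ∈ {10}; common: ∅.
Collecting: common zeros = {(1, 1)}, so the count is 1.
Comparison with the Bézout bound: 1 ≤ 1 = deg(f)·deg(g), as expected for curves with no common component (the bound is attained).


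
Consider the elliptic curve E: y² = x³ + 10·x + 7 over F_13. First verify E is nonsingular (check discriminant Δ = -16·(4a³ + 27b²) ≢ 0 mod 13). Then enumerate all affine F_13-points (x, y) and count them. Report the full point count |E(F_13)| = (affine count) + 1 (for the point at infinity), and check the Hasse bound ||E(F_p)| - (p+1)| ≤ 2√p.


Affine points = {(2, 3), (2, 10), (3, 5), (3, 8), (5, 0), (6, 6), (6, 7), (7, 2), (7, 11), (8, 1), (8, 12), (12, 3), (12, 10)}; affine count = 13; |E(F_13)| = 14.

Discriminant check: Δ ∝ 4a³ + 27b² = 4·10³ + 27·7² = 4·1000 + 27·49 ≡ 6 (mod 13). Nonzero ⇒ E is nonsingular.
For each x ∈ F_13, compute rhs = x³ + 10·x + 7 mod 13, then count y ∈ F_13 with y² ≡ rhs.
  x = 0: rhs = 7, matching y values: none (0 points).
  x = 1: rhs = 5, matching y values: none (0 points).
  x = 2: rhs = 9, matching y values: 3, 10 (2 points).
  x = 3: rhs = 12, matching y values: 5, 8 (2 points).
  x = 4: rhs = 7, matching y values: none (0 points).
  x = 5: rhs = 0, matching y values: 0 (1 points).
  x = 6: rhs = 10, matching y values: 6, 7 (2 points).
  x = 7: rhs = 4, matching y values: 2, 11 (2 points).
  x = 8: rhs = 1, matching y values: 1, 12 (2 points).
  x = 9: rhs = 7, matching y values: none (0 points).
  x = 10: rhs = 2, matching y values: none (0 points).
  x = 11: rhs = 5, matching y values: none (0 points).
  x = 12: rhs = 9, matching y values: 3, 10 (2 points).
Total affine count: 13.
Full point count |E(F_13)| = 13 + 1 = 14.
Hasse bound: |14 − (13+1)| = |0| = 0 ≤ 2√13 ≈ 7.2111 ✓.


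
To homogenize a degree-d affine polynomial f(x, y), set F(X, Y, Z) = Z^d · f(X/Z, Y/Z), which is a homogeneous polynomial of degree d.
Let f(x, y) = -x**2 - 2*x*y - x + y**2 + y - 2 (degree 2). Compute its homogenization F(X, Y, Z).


F(X, Y, Z) = -X**2 - 2*X*Y - X*Z + Y**2 + Y*Z - 2*Z**2

deg(f) = 2.
Substitute x = X/Z, y = Y/Z into f, then multiply by Z^2.
  monomial -1·x^2·y^0 ↦ -1·X^2·Y^0·Z^0.
  monomial -2·x^1·y^1 ↦ -2·X^1·Y^1·Z^0.
  monomial -1·x^1·y^0 ↦ -1·X^1·Y^0·Z^1.
  monomial 1·x^0·y^2 ↦ 1·X^0·Y^2·Z^0.
  monomial 1·x^0·y^1 ↦ 1·X^0·Y^1·Z^1.
  monomial -2·x^0·y^0 ↦ -2·X^0·Y^0·Z^2.
Collecting: F(X, Y, Z) = -X**2 - 2*X*Y - X*Z + Y**2 + Y*Z - 2*Z**2.


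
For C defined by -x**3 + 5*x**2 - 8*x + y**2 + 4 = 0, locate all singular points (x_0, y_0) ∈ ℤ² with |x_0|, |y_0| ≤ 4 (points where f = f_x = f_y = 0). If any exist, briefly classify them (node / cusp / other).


Singular points: {(2, 0)}; classification: node.

Compute partial derivatives:
  f_x = -3*x**2 + 10*x - 8.
  f_y = 2*y.
Scan x_0 ∈ {−4, ..., 4}. For each x_0, f_y(x_0, y) is a polynomial in y; find its integer roots y ∈ {−4, ..., 4}, then test f_x and f at those candidates.
  x = -4: f_y(-4, y) = 2*y; vanishes at y ∈ {0}. (-4, 0): f_x = -96 ≠ 0.
  x = -3: f_y(-3, y) = 2*y; vanishes at y ∈ {0}. (-3, 0): f_x = -65 ≠ 0.
  x = -2: f_y(-2, y) = 2*y; vanishes at y ∈ {0}. (-2, 0): f_x = -40 ≠ 0.
  x = -1: f_y(-1, y) = 2*y; vanishes at y ∈ {0}. (-1, 0): f_x = -21 ≠ 0.
  x = 0: f_y(0, y) = 2*y; vanishes at y ∈ {0}. (0, 0): f_x = -8 ≠ 0.
  x = 1: f_y(1, y) = 2*y; vanishes at y ∈ {0}. (1, 0): f_x = -1 ≠ 0.
  x = 2: f_y(2, y) = 2*y; vanishes at y ∈ {0}. (2, 0): f_x = 0, f = 0 — SINGULAR.
  x = 3: f_y(3, y) = 2*y; vanishes at y ∈ {0}. (3, 0): f_x = -5 ≠ 0.
  x = 4: f_y(4, y) = 2*y; vanishes at y ∈ {0}. (4, 0): f_x = -16 ≠ 0.
Only singular point on the grid: (2, 0).
Classify: substitute x = 2 + u, y = 0 + v and expand: f = -u**3 - u**2 + v**2.
No constant or linear terms (consistent with a singular point). Quadratic part: -u**2 + v**2. Cubic part: -u**3.
The quadratic part v**2 - u**2 = (v − u)(v + u) splits into two distinct linear factors, so there are two distinct tangent lines y − 0 = ±(x − 2) — this is a node (ordinary double point).
Classification: node.
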